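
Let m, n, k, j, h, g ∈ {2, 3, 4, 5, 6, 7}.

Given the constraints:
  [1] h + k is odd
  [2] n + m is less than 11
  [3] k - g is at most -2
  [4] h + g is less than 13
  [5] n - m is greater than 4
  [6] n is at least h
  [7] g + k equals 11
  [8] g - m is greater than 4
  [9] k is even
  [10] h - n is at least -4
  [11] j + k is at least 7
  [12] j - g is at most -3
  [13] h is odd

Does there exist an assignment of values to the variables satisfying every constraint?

Take m = 2, n = 7, k = 4, j = 3, h = 3, g = 7. Then constraint 2: n + m = 9; constraint 3: k - g = -3, and every other listed constraint is also met.

Satisfiable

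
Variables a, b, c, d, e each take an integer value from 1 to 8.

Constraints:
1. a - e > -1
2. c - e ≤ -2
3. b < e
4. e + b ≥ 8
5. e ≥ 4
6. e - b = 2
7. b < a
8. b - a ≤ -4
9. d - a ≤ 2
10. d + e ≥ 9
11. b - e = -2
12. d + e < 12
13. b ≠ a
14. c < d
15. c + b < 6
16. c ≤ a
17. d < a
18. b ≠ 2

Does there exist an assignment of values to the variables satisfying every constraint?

Try a = 7, b = 3, c = 2, d = 6, e = 5.
Check constraint 1: a - e = 2; constraint 2: c - e = -3; constraint 4: e + b = 8. The remaining constraints are straightforward to verify.

Satisfiable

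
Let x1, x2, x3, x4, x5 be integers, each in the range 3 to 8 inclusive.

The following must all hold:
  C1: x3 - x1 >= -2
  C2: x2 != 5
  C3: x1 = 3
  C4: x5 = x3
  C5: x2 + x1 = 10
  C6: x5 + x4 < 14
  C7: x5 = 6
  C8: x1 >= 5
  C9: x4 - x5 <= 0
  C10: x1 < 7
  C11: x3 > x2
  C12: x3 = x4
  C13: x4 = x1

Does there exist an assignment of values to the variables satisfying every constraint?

Constraint 7 fixes x5 = 6 and constraint 3 fixes x1 = 3. Constraints 4, 12, and 13 give x5 = x3 = x4 = x1, so x5 = x1. But 6 ≠ 3 — contradiction.

Unsatisfiable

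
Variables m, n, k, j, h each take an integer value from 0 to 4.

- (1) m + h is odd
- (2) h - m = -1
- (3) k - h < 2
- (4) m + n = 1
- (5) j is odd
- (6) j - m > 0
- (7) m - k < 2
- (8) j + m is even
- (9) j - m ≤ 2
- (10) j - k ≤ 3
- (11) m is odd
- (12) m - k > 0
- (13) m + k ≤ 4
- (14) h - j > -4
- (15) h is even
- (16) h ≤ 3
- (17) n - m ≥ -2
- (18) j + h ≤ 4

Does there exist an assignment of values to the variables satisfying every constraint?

Satisfiable

Setting (m, n, k, j, h) = (1, 0, 0, 3, 0) satisfies everything: constraint 2: h - m = -1; constraint 3: k - h = 0; constraint 4: m + n = 1, and the others follow.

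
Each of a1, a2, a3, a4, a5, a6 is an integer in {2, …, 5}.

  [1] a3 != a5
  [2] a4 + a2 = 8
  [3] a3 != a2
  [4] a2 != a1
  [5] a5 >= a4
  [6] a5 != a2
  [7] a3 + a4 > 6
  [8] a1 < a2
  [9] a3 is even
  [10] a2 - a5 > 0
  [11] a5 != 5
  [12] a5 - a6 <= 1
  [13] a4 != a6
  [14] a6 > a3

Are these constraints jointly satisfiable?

Setting (a1, a2, a3, a4, a5, a6) = (2, 5, 4, 3, 3, 5) satisfies everything: constraint 2: a4 + a2 = 8; constraint 7: a3 + a4 = 7; constraint 10: a2 - a5 = 2, and the others follow.

Satisfiable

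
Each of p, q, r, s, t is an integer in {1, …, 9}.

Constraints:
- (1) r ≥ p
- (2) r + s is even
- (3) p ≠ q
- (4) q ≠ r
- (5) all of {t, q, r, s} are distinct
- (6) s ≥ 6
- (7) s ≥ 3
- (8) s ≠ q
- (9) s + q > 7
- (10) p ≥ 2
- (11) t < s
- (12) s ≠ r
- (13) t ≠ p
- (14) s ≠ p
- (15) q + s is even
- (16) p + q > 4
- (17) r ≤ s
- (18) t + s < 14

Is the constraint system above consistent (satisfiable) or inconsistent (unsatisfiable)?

Satisfiable

Try p = 6, q = 1, r = 7, s = 9, t = 3.
Check constraint 9: s + q = 10; constraint 16: p + q = 7. The remaining constraints are straightforward to verify.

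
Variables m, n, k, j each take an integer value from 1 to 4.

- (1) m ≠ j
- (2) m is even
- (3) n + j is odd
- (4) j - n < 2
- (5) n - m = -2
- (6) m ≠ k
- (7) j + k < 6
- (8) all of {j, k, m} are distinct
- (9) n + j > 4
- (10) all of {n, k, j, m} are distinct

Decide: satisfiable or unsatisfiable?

Satisfiable

Try m = 4, n = 2, k = 1, j = 3.
Check constraint 4: j - n = 1; constraint 5: n - m = -2. The remaining constraints are straightforward to verify.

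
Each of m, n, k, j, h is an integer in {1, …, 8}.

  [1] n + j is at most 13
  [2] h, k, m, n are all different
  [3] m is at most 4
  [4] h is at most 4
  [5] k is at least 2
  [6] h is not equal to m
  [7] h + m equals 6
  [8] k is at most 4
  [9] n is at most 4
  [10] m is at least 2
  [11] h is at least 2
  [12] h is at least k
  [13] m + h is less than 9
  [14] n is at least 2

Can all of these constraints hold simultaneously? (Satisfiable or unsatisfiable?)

Unsatisfiable

Constraints 3, 4, 5, 8, 9, 10, 11, and 14 confine each of h, k, m, n to the 3 values {2, …, 4}.
Constraint 2 requires all 4 of them to be distinct, but only 3 values are available — impossible by the pigeonhole principle.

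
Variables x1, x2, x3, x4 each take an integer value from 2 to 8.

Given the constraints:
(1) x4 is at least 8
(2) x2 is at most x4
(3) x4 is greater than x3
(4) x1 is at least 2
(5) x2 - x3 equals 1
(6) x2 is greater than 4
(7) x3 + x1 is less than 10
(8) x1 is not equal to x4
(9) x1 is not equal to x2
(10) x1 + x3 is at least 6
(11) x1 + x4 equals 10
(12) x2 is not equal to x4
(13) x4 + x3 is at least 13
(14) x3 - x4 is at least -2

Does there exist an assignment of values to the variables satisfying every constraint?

Satisfiable

Try x1 = 2, x2 = 7, x3 = 6, x4 = 8.
Check constraint 5: x2 - x3 = 1; constraint 7: x3 + x1 = 8. The remaining constraints are straightforward to verify.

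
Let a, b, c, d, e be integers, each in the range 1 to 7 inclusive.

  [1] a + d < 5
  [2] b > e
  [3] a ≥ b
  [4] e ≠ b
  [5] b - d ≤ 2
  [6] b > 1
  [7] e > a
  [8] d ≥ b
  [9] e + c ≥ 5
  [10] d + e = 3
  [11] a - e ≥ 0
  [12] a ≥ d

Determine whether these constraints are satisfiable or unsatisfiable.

Unsatisfiable

Constraints 2, 7, 8, and 12 give e < b, b ≤ d, d ≤ a, a < e. Chaining: e < b ≤ d ≤ a < e, which forces e < e — impossible.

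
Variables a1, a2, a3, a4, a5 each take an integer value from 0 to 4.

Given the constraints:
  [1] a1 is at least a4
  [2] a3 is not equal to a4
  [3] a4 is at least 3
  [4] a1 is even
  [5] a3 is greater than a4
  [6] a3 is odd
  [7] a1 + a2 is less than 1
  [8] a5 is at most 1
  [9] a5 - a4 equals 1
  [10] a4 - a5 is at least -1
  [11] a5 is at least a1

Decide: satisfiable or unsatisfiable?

Unsatisfiable

From constraints 1 and 3: a1 ≥ a4 and a4 ≥ 3, so a1 ≥ 3. From constraints 8 and 11: a1 ≤ a5 and a5 ≤ 1, so a1 ≤ 1. But 1 < 3, so no value of a1 works.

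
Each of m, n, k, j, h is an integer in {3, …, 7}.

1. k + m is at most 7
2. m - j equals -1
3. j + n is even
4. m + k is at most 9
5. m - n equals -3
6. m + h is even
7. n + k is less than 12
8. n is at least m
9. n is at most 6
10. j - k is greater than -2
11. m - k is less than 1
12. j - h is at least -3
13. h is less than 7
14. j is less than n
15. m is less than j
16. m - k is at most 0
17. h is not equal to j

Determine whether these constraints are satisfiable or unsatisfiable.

The assignment m = 3, n = 6, k = 4, j = 4, h = 5 works:
  constraint 1 holds since k + m = 7.
  constraint 2 holds since m - j = -1.
The rest check out directly.

Satisfiable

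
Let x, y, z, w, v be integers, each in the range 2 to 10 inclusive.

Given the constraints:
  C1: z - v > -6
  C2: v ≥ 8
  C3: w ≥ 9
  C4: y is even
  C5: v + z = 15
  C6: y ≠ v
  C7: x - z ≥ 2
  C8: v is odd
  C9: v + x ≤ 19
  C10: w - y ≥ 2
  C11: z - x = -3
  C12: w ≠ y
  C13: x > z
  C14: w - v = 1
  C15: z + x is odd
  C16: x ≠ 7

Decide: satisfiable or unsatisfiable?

Try x = 9, y = 6, z = 6, w = 10, v = 9.
Check constraint 1: z - v = -3; constraint 5: v + z = 15. The remaining constraints are straightforward to verify.

Satisfiable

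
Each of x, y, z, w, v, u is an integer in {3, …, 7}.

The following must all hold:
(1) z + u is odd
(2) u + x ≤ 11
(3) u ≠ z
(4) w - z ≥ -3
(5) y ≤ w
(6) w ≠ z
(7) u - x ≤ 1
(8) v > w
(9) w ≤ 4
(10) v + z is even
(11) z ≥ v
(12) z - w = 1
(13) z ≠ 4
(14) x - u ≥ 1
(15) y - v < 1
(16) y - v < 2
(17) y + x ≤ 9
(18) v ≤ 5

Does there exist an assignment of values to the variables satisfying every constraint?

Satisfiable

Take x = 5, y = 4, z = 5, w = 4, v = 5, u = 4. Then constraint 2: u + x = 9; constraint 4: w - z = -1; constraint 7: u - x = -1, and every other listed constraint is also met.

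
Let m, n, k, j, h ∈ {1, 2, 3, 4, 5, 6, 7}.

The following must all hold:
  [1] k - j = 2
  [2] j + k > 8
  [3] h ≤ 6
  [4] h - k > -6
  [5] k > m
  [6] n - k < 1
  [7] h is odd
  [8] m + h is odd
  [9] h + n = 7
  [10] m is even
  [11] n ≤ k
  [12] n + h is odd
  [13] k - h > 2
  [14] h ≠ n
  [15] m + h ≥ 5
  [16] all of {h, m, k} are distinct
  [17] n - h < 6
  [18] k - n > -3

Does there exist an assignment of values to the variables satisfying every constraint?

Satisfiable

Take m = 4, n = 6, k = 6, j = 4, h = 1. Then constraint 1: k - j = 2; constraint 2: j + k = 10; constraint 4: h - k = -5, and every other listed constraint is also met.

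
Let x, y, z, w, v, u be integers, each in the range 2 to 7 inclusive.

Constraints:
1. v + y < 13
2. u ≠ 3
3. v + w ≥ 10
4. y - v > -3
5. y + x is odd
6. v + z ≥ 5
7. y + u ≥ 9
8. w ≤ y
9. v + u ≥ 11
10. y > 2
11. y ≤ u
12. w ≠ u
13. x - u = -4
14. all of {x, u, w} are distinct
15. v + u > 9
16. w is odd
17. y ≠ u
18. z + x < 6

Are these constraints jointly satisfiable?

Take x = 2, y = 5, z = 2, w = 5, v = 6, u = 6. Then constraint 1: v + y = 11; constraint 3: v + w = 11, and every other listed constraint is also met.

Satisfiable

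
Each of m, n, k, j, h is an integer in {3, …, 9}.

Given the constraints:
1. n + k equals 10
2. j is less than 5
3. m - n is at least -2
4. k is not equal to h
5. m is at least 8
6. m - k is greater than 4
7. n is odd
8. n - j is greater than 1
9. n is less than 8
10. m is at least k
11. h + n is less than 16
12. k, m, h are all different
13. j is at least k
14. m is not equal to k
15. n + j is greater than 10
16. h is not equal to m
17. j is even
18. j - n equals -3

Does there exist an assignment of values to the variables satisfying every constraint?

Satisfiable

One satisfying assignment is m = 8, n = 7, k = 3, j = 4, h = 7.
For the less obvious constraints — constraint 1: n + k = 10; constraint 3: m - n = 1 — and the others hold by inspection.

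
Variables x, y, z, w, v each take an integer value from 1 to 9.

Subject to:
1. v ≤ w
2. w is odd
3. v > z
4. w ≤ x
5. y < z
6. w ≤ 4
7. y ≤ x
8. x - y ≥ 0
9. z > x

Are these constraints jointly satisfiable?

Constraints 1, 3, 4, and 9 give z < v, v ≤ w, w ≤ x, x < z. Chaining: z < v ≤ w ≤ x < z, which forces z < z — impossible.

Unsatisfiable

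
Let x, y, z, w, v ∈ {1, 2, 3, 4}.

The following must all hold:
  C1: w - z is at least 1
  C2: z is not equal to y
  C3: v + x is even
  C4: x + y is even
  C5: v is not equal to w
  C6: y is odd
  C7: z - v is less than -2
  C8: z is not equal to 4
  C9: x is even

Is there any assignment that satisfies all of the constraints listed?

Constraint 9 makes x even and constraint 6 makes y odd, so x + y must be odd. Constraint 4 says x + y is even — contradiction.

Unsatisfiable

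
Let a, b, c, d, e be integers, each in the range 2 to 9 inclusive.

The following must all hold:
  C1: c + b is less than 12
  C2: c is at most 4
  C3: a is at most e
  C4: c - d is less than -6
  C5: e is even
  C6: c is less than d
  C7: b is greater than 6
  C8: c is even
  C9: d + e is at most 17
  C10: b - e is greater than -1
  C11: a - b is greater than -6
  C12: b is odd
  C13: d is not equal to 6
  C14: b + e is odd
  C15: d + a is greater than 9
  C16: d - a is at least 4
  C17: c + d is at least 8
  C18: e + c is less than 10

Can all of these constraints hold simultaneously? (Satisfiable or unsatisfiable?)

Satisfiable

Try a = 3, b = 7, c = 2, d = 9, e = 6.
Check constraint 1: c + b = 9; constraint 4: c - d = -7. The remaining constraints are straightforward to verify.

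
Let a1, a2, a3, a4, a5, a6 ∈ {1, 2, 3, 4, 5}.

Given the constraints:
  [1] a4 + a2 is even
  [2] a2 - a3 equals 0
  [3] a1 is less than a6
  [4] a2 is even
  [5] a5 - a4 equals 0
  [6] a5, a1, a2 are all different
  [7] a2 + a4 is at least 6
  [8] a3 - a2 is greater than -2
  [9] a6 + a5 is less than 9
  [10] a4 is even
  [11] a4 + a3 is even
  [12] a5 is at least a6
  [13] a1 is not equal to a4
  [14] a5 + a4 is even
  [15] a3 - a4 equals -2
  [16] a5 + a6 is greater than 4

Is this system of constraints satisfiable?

Satisfiable

One satisfying assignment is a1 = 1, a2 = 2, a3 = 2, a4 = 4, a5 = 4, a6 = 3.
For the less obvious constraints — constraint 2: a2 - a3 = 0; constraint 5: a5 - a4 = 0; constraint 7: a2 + a4 = 6 — and the others hold by inspection.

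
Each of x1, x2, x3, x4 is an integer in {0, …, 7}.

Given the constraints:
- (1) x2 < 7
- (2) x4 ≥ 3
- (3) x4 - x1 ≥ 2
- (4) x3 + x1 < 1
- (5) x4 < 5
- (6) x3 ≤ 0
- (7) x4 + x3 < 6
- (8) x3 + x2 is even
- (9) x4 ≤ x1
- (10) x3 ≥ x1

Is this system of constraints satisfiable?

From constraints 2 and 9: x1 ≥ x4 and x4 ≥ 3, so x1 ≥ 3. From constraints 6 and 10: x1 ≤ x3 and x3 ≤ 0, so x1 ≤ 0. But 0 < 3, so no value of x1 works.

Unsatisfiable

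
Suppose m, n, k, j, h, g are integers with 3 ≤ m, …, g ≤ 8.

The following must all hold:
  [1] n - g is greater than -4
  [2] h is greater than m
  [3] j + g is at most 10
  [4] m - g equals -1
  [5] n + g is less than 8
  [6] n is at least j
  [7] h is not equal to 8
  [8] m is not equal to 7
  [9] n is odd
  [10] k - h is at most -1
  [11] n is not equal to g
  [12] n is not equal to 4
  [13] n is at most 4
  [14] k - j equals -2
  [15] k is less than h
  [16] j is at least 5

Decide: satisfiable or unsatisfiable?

From constraint 16: j ≥ 5. From constraints 6 and 13: j ≤ n and n ≤ 4, so j ≤ 4. But 4 < 5, so no value of j works.

Unsatisfiable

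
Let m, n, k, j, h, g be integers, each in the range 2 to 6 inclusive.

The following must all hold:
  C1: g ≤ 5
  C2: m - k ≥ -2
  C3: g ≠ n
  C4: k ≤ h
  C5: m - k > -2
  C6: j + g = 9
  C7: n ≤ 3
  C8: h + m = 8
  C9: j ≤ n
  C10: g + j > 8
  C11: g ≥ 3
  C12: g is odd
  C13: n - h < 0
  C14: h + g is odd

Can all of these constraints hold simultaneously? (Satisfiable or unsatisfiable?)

Unsatisfiable

From constraints 7 and 9: j ≤ n ≤ 3. From constraint 1: g ≤ 5. Hence j + g ≤ 8. But constraint 6 requires j + g = 9, and 9 > 8. Contradiction.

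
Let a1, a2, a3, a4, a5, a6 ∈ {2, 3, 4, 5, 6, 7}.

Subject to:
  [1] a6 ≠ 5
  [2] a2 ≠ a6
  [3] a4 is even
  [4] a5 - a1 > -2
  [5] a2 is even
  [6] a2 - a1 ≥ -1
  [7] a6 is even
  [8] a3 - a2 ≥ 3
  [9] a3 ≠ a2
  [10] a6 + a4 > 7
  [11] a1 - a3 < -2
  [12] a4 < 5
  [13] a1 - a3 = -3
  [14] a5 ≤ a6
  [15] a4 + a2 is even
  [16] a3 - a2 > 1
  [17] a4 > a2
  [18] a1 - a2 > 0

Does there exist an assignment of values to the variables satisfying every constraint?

Satisfiable

Setting (a1, a2, a3, a4, a5, a6) = (3, 2, 6, 4, 4, 4) satisfies everything: constraint 4: a5 - a1 = 1; constraint 6: a2 - a1 = -1; constraint 8: a3 - a2 = 4, and the others follow.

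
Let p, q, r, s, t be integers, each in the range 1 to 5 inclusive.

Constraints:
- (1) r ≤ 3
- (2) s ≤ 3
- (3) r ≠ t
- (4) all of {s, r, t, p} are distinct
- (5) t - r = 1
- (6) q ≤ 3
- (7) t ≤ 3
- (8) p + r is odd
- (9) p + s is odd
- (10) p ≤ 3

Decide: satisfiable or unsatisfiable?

Constraints 1, 2, 7, and 10 confine each of s, r, t, p to the 3 values {1, …, 3} (the domain already gives each ≥ 1).
Constraint 4 requires all 4 of them to be distinct, but only 3 values are available — impossible by the pigeonhole principle.

Unsatisfiable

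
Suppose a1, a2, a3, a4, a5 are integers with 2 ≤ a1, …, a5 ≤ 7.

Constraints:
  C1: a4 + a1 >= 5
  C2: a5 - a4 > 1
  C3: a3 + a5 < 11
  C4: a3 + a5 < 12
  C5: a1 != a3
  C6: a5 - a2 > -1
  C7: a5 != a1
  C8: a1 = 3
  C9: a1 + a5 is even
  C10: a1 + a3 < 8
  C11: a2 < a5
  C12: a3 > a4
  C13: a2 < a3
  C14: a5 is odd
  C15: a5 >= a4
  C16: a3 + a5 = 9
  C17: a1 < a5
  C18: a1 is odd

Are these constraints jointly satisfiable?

The assignment a1 = 3, a2 = 3, a3 = 4, a4 = 2, a5 = 5 works:
  constraint 1 holds since a4 + a1 = 5.
  constraint 2 holds since a5 - a4 = 3.
  constraint 3 holds since a3 + a5 = 9.
The rest check out directly.

Satisfiable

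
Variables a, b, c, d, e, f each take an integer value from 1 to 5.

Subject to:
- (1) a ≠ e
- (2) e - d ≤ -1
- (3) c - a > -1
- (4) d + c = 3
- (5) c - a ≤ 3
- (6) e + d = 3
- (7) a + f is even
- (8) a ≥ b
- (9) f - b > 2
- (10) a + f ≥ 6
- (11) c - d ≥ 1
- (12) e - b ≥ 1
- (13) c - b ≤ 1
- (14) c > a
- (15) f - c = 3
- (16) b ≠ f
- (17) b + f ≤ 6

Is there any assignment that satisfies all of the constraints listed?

Unsatisfiable

Constraints 2, 11, 12, and 13 give e − b ≥ 1, b − c ≥ -1, c − d ≥ 1, d − e ≥ 1.
Adding all 4 inequalities: the left sides telescope to 0, and the right sides sum to 1 + (-1) + 1 + 1 = 2. So 0 ≥ 2, which is false.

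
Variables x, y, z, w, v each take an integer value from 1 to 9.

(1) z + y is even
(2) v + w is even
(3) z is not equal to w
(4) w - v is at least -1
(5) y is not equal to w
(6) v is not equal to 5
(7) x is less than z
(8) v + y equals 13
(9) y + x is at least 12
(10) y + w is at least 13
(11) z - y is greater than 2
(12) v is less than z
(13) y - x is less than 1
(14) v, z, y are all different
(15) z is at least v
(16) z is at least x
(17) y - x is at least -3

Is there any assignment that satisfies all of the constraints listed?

One satisfying assignment is x = 7, y = 5, z = 9, w = 8, v = 8.
For the less obvious constraints — constraint 4: w - v = 0; constraint 8: v + y = 13; constraint 9: y + x = 12 — and the others hold by inspection.

Satisfiable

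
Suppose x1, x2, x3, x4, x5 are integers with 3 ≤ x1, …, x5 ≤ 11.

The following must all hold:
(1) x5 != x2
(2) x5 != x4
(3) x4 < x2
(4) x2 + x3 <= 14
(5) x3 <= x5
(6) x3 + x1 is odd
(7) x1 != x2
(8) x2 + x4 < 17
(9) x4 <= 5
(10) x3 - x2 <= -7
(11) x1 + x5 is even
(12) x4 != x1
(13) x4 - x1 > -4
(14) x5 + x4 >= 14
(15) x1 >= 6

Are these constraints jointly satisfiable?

Setting (x1, x2, x3, x4, x5) = (8, 11, 3, 5, 10) satisfies everything: constraint 4: x2 + x3 = 14; constraint 8: x2 + x4 = 16, and the others follow.

Satisfiable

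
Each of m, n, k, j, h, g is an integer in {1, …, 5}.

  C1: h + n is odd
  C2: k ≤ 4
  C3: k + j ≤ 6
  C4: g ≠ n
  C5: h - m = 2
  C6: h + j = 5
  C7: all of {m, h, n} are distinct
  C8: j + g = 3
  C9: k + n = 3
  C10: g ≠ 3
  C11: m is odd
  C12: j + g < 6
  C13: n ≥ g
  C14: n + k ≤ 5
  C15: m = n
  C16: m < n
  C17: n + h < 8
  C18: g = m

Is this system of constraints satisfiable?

Unsatisfiable

From constraints 15 and 18, g = m = n, so g = n. But constraint 4 says g ≠ n. Contradiction.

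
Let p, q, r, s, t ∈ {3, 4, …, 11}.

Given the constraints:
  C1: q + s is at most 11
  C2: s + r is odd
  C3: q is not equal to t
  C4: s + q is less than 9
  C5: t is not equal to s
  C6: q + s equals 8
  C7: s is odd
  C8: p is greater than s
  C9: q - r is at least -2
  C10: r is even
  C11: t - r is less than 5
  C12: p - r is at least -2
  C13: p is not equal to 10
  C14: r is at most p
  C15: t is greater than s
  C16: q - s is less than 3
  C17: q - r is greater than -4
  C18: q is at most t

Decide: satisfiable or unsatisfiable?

One satisfying assignment is p = 6, q = 5, r = 6, s = 3, t = 9.
For the less obvious constraints — constraint 1: q + s = 8; constraint 4: s + q = 8; constraint 6: q + s = 8 — and the others hold by inspection.

Satisfiable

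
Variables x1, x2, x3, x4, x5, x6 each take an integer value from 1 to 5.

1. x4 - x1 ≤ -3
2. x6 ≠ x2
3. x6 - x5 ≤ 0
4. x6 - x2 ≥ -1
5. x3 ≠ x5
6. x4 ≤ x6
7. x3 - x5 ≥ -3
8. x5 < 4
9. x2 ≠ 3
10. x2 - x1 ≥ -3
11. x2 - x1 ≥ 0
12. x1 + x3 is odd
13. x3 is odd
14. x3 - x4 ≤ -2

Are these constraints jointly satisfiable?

Constraints 1, 3, 4, 7, 11, and 14 give x3 − x5 ≥ -3, x5 − x6 ≥ 0, x6 − x2 ≥ -1, x2 − x1 ≥ 0, x1 − x4 ≥ 3, x4 − x3 ≥ 2.
Adding all 6 inequalities: the left sides telescope to 0, and the right sides sum to (-3) + 0 + (-1) + 0 + 3 + 2 = 1. So 0 ≥ 1, which is false.

Unsatisfiable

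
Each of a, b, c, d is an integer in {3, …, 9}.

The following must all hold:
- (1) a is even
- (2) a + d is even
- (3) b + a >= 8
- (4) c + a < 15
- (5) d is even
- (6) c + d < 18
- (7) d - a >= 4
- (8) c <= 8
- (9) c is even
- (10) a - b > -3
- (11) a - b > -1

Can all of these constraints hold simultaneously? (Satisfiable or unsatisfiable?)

The assignment a = 4, b = 4, c = 8, d = 8 works:
  constraint 3 holds since b + a = 8.
  constraint 4 holds since c + a = 12.
The rest check out directly.

Satisfiable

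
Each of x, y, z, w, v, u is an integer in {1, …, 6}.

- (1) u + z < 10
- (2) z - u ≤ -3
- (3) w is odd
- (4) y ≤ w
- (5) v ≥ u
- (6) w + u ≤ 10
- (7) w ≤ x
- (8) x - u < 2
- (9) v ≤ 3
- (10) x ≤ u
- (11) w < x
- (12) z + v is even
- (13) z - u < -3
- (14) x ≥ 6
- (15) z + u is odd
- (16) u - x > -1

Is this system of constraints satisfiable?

From constraints 10 and 14: u ≥ x and x ≥ 6, so u ≥ 6. From constraints 5 and 9: u ≤ v and v ≤ 3, so u ≤ 3. But 3 < 6, so no value of u works.

Unsatisfiable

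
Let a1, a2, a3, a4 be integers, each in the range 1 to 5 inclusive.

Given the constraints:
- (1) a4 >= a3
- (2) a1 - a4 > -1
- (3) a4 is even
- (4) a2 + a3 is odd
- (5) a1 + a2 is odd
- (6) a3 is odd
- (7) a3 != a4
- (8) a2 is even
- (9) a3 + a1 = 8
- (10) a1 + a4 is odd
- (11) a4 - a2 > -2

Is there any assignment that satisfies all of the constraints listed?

Try a1 = 5, a2 = 4, a3 = 3, a4 = 4.
Check constraint 2: a1 - a4 = 1; constraint 9: a3 + a1 = 8; constraint 11: a4 - a2 = 0. The remaining constraints are straightforward to verify.

Satisfiable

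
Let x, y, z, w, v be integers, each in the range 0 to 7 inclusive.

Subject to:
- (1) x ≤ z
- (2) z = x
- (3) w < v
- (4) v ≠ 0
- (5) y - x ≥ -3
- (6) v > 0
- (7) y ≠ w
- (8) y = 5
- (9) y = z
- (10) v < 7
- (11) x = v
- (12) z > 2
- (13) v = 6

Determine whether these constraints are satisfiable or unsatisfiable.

Constraint 8 fixes y = 5 and constraint 13 fixes v = 6. Constraints 2, 9, and 11 give y = z = x = v, so y = v. But 5 ≠ 6 — contradiction.

Unsatisfiable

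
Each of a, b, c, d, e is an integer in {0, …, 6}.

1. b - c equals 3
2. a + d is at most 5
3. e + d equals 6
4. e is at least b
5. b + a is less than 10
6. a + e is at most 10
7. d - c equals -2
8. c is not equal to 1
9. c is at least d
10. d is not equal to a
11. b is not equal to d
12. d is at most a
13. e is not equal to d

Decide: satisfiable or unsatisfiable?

Satisfiable

One satisfying assignment is a = 4, b = 5, c = 2, d = 0, e = 6.
For the less obvious constraints — constraint 1: b - c = 3; constraint 2: a + d = 4 — and the others hold by inspection.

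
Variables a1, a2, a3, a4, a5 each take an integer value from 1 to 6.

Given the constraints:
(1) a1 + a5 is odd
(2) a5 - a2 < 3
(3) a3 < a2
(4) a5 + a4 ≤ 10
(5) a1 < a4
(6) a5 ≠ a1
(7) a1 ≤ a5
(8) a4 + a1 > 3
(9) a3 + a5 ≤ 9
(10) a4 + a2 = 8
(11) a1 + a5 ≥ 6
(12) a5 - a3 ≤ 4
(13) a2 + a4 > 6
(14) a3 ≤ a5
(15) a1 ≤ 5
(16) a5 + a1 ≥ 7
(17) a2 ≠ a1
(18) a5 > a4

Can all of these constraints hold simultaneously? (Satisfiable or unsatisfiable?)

Setting (a1, a2, a3, a4, a5) = (2, 5, 1, 3, 5) satisfies everything: constraint 2: a5 - a2 = 0; constraint 4: a5 + a4 = 8; constraint 8: a4 + a1 = 5, and the others follow.

Satisfiable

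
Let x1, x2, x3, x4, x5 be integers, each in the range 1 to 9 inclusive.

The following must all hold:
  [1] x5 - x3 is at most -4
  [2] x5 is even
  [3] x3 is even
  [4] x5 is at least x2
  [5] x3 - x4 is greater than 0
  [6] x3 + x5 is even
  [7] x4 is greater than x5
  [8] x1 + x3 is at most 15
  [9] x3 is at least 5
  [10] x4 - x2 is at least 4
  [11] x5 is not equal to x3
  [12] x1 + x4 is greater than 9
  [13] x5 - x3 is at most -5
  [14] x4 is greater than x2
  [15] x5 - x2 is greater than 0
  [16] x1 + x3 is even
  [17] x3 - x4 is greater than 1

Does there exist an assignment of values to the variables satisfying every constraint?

One satisfying assignment is x1 = 6, x2 = 1, x3 = 8, x4 = 6, x5 = 2.
For the less obvious constraints — constraint 1: x5 - x3 = -6; constraint 5: x3 - x4 = 2 — and the others hold by inspection.

Satisfiable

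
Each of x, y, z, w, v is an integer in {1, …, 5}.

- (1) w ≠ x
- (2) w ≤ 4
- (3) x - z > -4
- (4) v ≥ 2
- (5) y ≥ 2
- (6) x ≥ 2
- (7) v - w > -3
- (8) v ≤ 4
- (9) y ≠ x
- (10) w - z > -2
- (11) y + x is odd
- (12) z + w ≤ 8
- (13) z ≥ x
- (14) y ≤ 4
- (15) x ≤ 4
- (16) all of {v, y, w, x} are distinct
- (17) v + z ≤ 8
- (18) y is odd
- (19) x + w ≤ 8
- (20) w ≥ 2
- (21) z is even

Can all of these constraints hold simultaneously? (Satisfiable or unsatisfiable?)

Constraints 2, 4, 5, 6, 8, 14, 15, and 20 confine each of v, y, w, x to the 3 values {2, …, 4}.
Constraint 16 requires all 4 of them to be distinct, but only 3 values are available — impossible by the pigeonhole principle.

Unsatisfiable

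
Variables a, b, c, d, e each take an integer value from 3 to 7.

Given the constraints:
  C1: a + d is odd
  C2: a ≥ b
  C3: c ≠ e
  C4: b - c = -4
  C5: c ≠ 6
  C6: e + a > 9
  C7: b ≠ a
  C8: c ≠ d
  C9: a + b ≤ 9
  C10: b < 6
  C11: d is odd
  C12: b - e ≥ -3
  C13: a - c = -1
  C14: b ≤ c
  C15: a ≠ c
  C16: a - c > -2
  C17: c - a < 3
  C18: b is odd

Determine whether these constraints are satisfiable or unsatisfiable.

Satisfiable

Take a = 6, b = 3, c = 7, d = 3, e = 5. Then constraint 4: b - c = -4; constraint 6: e + a = 11, and every other listed constraint is also met.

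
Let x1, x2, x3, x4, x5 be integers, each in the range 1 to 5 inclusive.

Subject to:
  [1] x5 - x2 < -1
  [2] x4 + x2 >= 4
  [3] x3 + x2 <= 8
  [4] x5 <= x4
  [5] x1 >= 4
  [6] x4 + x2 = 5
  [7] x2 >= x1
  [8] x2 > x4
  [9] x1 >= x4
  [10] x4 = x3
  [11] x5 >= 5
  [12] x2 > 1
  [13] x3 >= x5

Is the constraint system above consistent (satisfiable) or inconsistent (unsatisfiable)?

Unsatisfiable

From constraints 11 and 13: x3 ≥ x5 ≥ 5. From constraints 5 and 7: x2 ≥ x1 ≥ 4. Hence x3 + x2 ≥ 9. But constraint 3 requires x3 + x2 ≤ 8, and 8 < 9. Contradiction.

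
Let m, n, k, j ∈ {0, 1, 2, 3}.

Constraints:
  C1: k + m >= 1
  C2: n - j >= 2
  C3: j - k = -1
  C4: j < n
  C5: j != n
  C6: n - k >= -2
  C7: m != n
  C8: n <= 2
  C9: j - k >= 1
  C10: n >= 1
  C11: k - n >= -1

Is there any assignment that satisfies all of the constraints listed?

Constraints 2, 9, and 11 give j − k ≥ 1, k − n ≥ -1, n − j ≥ 2.
Adding all 3 inequalities: the left sides telescope to 0, and the right sides sum to 1 + (-1) + 2 = 2. So 0 ≥ 2, which is false.

Unsatisfiable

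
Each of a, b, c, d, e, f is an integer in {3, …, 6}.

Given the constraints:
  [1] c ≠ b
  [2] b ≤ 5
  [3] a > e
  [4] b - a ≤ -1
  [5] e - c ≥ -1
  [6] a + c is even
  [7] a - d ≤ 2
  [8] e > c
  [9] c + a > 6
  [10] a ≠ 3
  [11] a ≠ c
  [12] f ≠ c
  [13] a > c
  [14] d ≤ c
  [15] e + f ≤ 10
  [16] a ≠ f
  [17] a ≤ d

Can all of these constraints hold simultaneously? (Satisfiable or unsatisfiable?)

Constraints 3, 8, 14, and 17 give e < a, a ≤ d, d ≤ c, c < e. Chaining: e < a ≤ d ≤ c < e, which forces e < e — impossible.

Unsatisfiable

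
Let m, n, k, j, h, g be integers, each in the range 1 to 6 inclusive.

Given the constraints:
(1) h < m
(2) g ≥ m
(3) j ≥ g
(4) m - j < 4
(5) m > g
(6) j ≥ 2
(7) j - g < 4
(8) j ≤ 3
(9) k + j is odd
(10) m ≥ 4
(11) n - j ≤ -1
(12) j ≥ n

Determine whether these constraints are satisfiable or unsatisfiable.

From constraints 2 and 10: g ≥ m and m ≥ 4, so g ≥ 4. From constraints 3 and 8: g ≤ j and j ≤ 3, so g ≤ 3. But 3 < 4, so no value of g works.

Unsatisfiable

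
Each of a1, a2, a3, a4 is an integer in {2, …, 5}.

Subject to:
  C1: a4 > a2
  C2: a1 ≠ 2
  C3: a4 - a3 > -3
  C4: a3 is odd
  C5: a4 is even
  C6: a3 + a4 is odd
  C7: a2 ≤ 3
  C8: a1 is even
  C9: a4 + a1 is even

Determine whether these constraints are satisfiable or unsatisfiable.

Satisfiable

Setting (a1, a2, a3, a4) = (4, 2, 5, 4) satisfies everything: constraint 3: a4 - a3 = -1; constraint 4: a3 = 5 is odd, and the others follow.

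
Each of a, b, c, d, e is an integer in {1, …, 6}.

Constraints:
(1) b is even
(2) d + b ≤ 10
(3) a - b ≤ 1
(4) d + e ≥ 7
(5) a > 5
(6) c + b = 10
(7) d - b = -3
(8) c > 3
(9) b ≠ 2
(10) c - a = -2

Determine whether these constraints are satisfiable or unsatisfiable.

Satisfiable

Try a = 6, b = 6, c = 4, d = 3, e = 4.
Check constraint 2: d + b = 9; constraint 3: a - b = 0; constraint 4: d + e = 7. The remaining constraints are straightforward to verify.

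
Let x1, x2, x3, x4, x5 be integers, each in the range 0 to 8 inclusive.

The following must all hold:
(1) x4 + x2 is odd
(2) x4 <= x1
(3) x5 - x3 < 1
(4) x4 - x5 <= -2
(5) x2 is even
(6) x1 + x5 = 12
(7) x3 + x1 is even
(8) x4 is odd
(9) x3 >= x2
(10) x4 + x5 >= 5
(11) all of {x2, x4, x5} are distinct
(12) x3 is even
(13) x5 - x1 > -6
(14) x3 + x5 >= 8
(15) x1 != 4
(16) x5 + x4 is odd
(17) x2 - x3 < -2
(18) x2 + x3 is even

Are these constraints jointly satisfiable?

Satisfiable

Try x1 = 8, x2 = 0, x3 = 4, x4 = 1, x5 = 4.
Check constraint 3: x5 - x3 = 0; constraint 4: x4 - x5 = -3. The remaining constraints are straightforward to verify.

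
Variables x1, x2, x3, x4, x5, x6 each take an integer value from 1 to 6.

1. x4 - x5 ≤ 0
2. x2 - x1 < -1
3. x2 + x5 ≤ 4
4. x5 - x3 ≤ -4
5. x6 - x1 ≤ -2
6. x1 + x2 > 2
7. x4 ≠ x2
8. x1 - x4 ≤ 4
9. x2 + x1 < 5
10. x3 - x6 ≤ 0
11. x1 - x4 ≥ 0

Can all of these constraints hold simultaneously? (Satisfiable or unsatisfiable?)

Unsatisfiable

Constraints 1, 4, 5, 8, and 10 give x4 − x1 ≥ -4, x1 − x6 ≥ 2, x6 − x3 ≥ 0, x3 − x5 ≥ 4, x5 − x4 ≥ 0.
Adding all 5 inequalities: the left sides telescope to 0, and the right sides sum to (-4) + 2 + 0 + 4 + 0 = 2. So 0 ≥ 2, which is false.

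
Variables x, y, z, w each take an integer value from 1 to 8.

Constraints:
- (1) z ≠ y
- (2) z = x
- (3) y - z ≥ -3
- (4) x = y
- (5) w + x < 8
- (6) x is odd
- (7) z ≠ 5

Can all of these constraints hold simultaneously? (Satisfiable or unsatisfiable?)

From constraints 2 and 4, z = x = y, so z = y. But constraint 1 says z ≠ y. Contradiction.

Unsatisfiable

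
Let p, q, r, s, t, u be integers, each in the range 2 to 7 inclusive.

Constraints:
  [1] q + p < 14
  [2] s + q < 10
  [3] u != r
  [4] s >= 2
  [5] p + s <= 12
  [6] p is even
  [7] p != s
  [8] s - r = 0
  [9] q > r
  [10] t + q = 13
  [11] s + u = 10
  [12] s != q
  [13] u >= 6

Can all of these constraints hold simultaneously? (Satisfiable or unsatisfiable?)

Satisfiable

The assignment p = 6, q = 6, r = 3, s = 3, t = 7, u = 7 works:
  constraint 1 holds since q + p = 12.
  constraint 2 holds since s + q = 9.
  constraint 5 holds since p + s = 9.
The rest check out directly.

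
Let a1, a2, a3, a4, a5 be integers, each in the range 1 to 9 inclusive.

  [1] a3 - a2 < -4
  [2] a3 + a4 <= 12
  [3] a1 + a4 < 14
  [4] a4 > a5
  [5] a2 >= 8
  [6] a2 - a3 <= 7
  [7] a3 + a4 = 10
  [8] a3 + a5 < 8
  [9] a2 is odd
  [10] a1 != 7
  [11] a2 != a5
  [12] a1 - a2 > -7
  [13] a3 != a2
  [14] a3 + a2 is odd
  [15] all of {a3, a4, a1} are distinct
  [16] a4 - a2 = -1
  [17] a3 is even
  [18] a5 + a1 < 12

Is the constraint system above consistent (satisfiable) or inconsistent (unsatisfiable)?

Take a1 = 5, a2 = 9, a3 = 2, a4 = 8, a5 = 4. Then constraint 1: a3 - a2 = -7; constraint 2: a3 + a4 = 10, and every other listed constraint is also met.

Satisfiable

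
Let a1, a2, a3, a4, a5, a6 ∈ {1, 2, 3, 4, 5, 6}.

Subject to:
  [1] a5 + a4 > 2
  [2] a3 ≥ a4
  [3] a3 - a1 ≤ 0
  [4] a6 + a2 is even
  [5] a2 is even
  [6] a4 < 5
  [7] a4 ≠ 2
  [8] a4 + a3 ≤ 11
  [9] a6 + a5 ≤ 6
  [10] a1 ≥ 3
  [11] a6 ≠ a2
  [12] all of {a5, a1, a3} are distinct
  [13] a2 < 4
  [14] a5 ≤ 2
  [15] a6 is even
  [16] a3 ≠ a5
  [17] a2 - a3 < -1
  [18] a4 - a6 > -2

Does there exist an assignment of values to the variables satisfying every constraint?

Satisfiable

One satisfying assignment is a1 = 6, a2 = 2, a3 = 5, a4 = 4, a5 = 1, a6 = 4.
For the less obvious constraints — constraint 1: a5 + a4 = 5; constraint 3: a3 - a1 = -1; constraint 8: a4 + a3 = 9 — and the others hold by inspection.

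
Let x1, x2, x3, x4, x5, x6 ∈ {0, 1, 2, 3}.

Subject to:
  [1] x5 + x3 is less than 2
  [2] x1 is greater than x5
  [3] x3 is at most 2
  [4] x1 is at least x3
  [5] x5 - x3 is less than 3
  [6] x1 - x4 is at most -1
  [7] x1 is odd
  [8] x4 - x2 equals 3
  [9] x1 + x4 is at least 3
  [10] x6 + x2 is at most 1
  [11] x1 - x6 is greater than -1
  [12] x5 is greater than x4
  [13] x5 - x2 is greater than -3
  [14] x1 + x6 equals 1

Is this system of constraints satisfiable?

Constraints 2, 6, and 12 give x4 < x5, x5 < x1, x1 < x4. Chaining: x4 < x5 < x1 < x4, which forces x4 < x4 — impossible.

Unsatisfiable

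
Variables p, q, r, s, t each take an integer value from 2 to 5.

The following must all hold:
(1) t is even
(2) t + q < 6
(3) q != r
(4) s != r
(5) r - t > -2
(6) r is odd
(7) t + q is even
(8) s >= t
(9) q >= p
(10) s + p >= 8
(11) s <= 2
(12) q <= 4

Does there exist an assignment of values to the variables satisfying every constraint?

From constraint 11: s ≤ 2. From constraints 9 and 12: p ≤ q ≤ 4. Hence s + p ≤ 6. But constraint 10 requires s + p ≥ 8, and 8 > 6. Contradiction.

Unsatisfiable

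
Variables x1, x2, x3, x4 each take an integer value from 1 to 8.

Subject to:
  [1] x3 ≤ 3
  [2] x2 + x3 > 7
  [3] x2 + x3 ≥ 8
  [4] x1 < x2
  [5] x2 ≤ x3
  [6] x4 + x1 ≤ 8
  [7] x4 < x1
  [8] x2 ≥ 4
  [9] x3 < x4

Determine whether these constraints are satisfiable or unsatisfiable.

Unsatisfiable

Constraints 4, 5, 7, and 9 give x1 < x2, x2 ≤ x3, x3 < x4, x4 < x1. Chaining: x1 < x2 ≤ x3 < x4 < x1, which forces x1 < x1 — impossible.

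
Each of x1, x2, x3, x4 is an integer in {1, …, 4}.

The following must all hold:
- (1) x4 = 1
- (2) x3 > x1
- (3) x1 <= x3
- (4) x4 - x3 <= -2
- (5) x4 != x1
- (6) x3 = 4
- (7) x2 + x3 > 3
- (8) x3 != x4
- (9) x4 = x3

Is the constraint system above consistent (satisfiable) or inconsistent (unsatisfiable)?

Constraint 1 fixes x4 = 1 and constraint 6 fixes x3 = 4, but constraint 9 requires x4 = x3. Since 1 ≠ 4, contradiction.

Unsatisfiable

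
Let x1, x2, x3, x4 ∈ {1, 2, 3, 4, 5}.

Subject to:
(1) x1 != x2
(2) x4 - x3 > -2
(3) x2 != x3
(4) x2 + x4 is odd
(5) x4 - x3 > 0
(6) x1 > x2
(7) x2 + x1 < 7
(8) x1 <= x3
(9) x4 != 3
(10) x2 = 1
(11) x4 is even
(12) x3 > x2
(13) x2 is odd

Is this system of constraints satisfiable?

One satisfying assignment is x1 = 3, x2 = 1, x3 = 3, x4 = 4.
For the less obvious constraints — constraint 2: x4 - x3 = 1; constraint 5: x4 - x3 = 1; constraint 7: x2 + x1 = 4 — and the others hold by inspection.

Satisfiable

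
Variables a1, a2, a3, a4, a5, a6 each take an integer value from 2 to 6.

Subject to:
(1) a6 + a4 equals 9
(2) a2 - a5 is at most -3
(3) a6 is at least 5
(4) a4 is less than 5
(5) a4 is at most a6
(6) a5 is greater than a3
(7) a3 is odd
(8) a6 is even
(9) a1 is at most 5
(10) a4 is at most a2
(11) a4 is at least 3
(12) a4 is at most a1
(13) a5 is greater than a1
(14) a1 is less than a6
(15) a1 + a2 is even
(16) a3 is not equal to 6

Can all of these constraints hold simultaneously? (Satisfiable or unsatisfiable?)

Satisfiable

Try a1 = 5, a2 = 3, a3 = 5, a4 = 3, a5 = 6, a6 = 6.
Check constraint 1: a6 + a4 = 9; constraint 2: a2 - a5 = -3. The remaining constraints are straightforward to verify.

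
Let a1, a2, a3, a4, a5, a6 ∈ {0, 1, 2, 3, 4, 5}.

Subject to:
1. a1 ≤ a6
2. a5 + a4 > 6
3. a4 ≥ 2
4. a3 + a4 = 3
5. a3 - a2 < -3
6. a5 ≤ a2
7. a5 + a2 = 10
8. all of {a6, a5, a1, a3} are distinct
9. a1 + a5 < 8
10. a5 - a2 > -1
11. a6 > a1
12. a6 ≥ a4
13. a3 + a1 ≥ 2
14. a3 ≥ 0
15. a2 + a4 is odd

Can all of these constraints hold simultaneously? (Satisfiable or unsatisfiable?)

One satisfying assignment is a1 = 2, a2 = 5, a3 = 1, a4 = 2, a5 = 5, a6 = 4.
For the less obvious constraints — constraint 2: a5 + a4 = 7; constraint 4: a3 + a4 = 3 — and the others hold by inspection.

Satisfiable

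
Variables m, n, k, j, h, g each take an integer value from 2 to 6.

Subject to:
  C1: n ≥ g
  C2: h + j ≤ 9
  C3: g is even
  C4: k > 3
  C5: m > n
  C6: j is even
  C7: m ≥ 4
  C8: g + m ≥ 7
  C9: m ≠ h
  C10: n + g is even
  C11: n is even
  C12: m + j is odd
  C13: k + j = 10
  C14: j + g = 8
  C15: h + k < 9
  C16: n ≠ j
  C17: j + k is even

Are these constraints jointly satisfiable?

Satisfiable

One satisfying assignment is m = 5, n = 4, k = 4, j = 6, h = 3, g = 2.
For the less obvious constraints — constraint 2: h + j = 9; constraint 8: g + m = 7 — and the others hold by inspection.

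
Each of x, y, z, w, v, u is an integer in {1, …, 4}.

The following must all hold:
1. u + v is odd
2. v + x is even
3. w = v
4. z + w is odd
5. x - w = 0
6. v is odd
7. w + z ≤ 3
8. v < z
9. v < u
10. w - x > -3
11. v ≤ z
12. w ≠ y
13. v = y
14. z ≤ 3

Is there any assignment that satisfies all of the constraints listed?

From constraints 3 and 13, w = v = y, so w = y. But constraint 12 says w ≠ y. Contradiction.

Unsatisfiable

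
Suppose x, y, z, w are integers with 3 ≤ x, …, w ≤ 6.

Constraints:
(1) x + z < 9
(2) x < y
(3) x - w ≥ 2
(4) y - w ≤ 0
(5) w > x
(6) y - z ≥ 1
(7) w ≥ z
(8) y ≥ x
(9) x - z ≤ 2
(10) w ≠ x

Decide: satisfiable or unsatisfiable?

Unsatisfiable

Constraints 3, 4, 6, and 9 give x − w ≥ 2, w − y ≥ 0, y − z ≥ 1, z − x ≥ -2.
Adding all 4 inequalities: the left sides telescope to 0, and the right sides sum to 2 + 0 + 1 + (-2) = 1. So 0 ≥ 1, which is false.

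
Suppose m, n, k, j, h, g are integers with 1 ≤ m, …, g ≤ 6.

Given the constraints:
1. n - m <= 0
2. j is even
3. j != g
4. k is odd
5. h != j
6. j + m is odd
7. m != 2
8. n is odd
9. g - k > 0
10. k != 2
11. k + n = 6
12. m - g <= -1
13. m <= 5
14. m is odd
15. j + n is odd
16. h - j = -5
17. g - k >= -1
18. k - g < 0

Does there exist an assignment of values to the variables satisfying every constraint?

Satisfiable

Setting (m, n, k, j, h, g) = (3, 3, 3, 6, 1, 4) satisfies everything: constraint 1: n - m = 0; constraint 9: g - k = 1; constraint 11: k + n = 6, and the others follow.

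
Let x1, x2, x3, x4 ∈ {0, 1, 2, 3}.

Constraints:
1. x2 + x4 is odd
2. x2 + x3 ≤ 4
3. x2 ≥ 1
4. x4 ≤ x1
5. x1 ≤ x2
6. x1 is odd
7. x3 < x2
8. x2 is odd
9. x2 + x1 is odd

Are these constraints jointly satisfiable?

Unsatisfiable

Constraint 8 makes x2 odd and constraint 6 makes x1 odd, so x2 + x1 must be even. Constraint 9 says x2 + x1 is odd — contradiction.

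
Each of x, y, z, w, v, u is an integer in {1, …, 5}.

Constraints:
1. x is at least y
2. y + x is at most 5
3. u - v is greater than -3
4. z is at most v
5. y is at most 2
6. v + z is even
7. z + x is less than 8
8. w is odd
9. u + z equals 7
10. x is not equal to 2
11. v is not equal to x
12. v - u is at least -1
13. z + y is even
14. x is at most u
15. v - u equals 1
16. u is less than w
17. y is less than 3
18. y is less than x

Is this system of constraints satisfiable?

One satisfying assignment is x = 3, y = 2, z = 4, w = 5, v = 4, u = 3.
For the less obvious constraints — constraint 2: y + x = 5; constraint 3: u - v = -1; constraint 7: z + x = 7 — and the others hold by inspection.

Satisfiable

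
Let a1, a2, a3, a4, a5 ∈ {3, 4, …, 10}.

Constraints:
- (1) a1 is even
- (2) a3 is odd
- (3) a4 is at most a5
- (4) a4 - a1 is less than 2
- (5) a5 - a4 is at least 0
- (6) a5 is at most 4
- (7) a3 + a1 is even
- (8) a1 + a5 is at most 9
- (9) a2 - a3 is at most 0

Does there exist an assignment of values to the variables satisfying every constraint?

Unsatisfiable

Constraint 2 makes a3 odd and constraint 1 makes a1 even, so a3 + a1 must be odd. Constraint 7 says a3 + a1 is even — contradiction.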